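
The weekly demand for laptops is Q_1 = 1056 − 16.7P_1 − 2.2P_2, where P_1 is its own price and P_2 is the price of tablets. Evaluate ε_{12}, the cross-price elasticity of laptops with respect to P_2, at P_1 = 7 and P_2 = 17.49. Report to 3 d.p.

At P_1 = 7 and P_2 = 17.49: Q_1 = 900.622.
∂Q_1/∂P_2 = -2.2.
ε = (∂Q_1/∂P_2)(P_2/Q_1) = -2.2 × (17.49/900.622) ≈ -0.043.

-0.043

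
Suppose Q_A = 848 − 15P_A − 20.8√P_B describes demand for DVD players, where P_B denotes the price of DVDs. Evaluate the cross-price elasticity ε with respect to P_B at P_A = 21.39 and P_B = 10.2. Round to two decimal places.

-0.07

At P_A = 21.39 and P_B = 10.2: Q_A = 460.720.
∂Q_A/∂P_B = -20.8/(2√P_B) = -20.8/(2√10.2) = -3.2564.
ε = (∂Q_A/∂P_B)(P_B/Q_A) = -3.2564 × (10.2/460.720) ≈ -0.07.
ε < 0: complements.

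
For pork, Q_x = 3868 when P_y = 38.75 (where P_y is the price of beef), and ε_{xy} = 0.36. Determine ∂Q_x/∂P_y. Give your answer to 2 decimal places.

35.93

ε = (∂Q_x/∂P_y)·(P_y/Q_x) ⇒ ∂Q_x/∂P_y = ε·Q_x/P_y = 0.36 × 3868/38.75 ≈ 35.93.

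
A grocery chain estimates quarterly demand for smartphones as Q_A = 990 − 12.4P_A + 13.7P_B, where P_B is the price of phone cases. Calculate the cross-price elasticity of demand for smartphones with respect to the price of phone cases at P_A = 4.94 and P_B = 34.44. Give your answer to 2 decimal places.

0.34

At P_A = 4.94 and P_B = 34.44: Q_A = 1400.572.
∂Q_A/∂P_B = 13.7.
ε = (∂Q_A/∂P_B)(P_B/Q_A) = 13.7 × (34.44/1400.572) ≈ 0.34.
Since ε > 0, smartphones and phone cases are substitutes.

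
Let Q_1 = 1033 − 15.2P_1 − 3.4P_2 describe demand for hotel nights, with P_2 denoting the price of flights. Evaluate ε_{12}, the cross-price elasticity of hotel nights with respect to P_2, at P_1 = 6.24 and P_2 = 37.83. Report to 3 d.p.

At P_1 = 6.24 and P_2 = 37.83: Q_1 = 809.53.
∂Q_1/∂P_2 = -3.4.
ε = (∂Q_1/∂P_2)(P_2/Q_1) = -3.4 × (37.83/809.53) ≈ -0.159.
Since ε < 0, hotel nights and flights are complements.

-0.159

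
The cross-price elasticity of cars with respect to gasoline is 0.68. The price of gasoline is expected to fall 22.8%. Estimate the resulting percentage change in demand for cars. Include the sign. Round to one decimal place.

-15.5%

%ΔQ ≈ ε × %ΔP of gasoline = 0.68 × (-22.8%) = -15.5%.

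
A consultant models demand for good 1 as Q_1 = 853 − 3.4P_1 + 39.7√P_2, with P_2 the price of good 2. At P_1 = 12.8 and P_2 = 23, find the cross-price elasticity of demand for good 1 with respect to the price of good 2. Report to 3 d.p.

0.095

At P_1 = 12.8 and P_2 = 23: Q_1 = 999.875.
∂Q_1/∂P_2 = 39.7/(2√P_2) = 39.7/(2√23) = 4.1390.
ε = (∂Q_1/∂P_2)(P_2/Q_1) = 4.1390 × (23/999.875) ≈ 0.095.
ε > 0: substitutes.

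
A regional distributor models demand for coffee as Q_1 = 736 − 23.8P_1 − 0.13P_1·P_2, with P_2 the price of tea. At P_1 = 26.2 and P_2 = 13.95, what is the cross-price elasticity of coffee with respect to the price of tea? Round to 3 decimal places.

-0.732

At P_1 = 26.2 and P_2 = 13.95: Q_1 = 64.926.
∂Q_1/∂P_2 = -0.13P_1 = -0.13(26.2) = -3.4060.
ε = (∂Q_1/∂P_2)(P_2/Q_1) = -3.4060 × (13.95/64.926) ≈ -0.732.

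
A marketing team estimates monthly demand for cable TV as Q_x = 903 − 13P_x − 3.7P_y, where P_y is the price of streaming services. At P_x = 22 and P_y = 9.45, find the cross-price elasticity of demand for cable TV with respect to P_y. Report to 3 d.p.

At P_x = 22 and P_y = 9.45: Q_x = 582.035.
∂Q_x/∂P_y = -3.7.
ε = (∂Q_x/∂P_y)(P_y/Q_x) = -3.7 × (9.45/582.035) ≈ -0.060.
Since ε < 0, cable TV and streaming services are complements.

-0.060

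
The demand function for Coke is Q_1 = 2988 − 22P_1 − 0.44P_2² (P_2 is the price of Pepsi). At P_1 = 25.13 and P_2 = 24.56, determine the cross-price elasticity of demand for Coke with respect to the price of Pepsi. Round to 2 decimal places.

-0.24

At P_1 = 25.13 and P_2 = 24.56: Q_1 = 2169.735.
∂Q_1/∂P_2 = -0.88P_2 = -0.88(24.56) = -21.6128.
ε = (∂Q_1/∂P_2)(P_2/Q_1) = -21.6128 × (24.56/2169.735) ≈ -0.24.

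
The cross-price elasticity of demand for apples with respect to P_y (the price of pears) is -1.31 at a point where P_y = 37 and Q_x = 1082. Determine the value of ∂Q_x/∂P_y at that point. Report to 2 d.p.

-38.31

ε = (∂Q_x/∂P_y)·(P_y/Q_x) ⇒ ∂Q_x/∂P_y = ε·Q_x/P_y = -1.31 × 1082/37 ≈ -38.31.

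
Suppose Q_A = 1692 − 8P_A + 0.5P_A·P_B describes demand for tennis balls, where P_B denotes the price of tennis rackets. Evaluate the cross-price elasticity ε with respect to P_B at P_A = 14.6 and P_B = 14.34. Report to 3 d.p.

At P_A = 14.6 and P_B = 14.34: Q_A = 1679.882.
∂Q_A/∂P_B = 0.5P_A = 0.5(14.6) = 7.3000.
ε = (∂Q_A/∂P_B)(P_B/Q_A) = 7.3000 × (14.34/1679.882) ≈ 0.062.
ε > 0: substitutes.

0.062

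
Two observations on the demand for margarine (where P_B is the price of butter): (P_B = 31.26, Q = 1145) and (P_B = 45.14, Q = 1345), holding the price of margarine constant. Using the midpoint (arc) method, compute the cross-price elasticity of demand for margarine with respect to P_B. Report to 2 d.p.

0.44

ΔQ_A = 1345 − 1145 = 200; ΔP_B = 45.14 − 31.26 = 13.88.
Midpoints: Q̄_A = 1245.0, P̄_B = 38.20.
ε = (ΔQ_A/Q̄_A)/(ΔP_B/P̄_B) = (200/1245.0)/(13.88/38.20) ≈ 0.44.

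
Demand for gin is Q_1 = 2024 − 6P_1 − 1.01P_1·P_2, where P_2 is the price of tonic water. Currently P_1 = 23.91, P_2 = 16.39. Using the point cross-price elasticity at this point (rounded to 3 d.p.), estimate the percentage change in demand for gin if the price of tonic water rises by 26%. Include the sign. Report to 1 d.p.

-6.9%

At P_1 = 23.91, P_2 = 16.39: Q_1 = 1484.736.
∂Q_1/∂P_2 = -1.01P_1 = -24.1491.
ε = (∂Q_1/∂P_2)(P_2/Q_1) = -24.1491 × 16.39/1484.736 ≈ -0.267.
%ΔQ_1 ≈ ε × %ΔP_2 = -0.267 × (26%) = -6.9%.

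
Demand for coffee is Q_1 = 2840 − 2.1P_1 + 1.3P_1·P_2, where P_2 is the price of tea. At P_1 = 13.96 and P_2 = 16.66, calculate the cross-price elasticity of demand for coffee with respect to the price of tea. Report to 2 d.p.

At P_1 = 13.96 and P_2 = 16.66: Q_1 = 3113.030.
∂Q_1/∂P_2 = 1.3P_1 = 1.3(13.96) = 18.1480.
ε = (∂Q_1/∂P_2)(P_2/Q_1) = 18.1480 × (16.66/3113.030) ≈ 0.10.

0.10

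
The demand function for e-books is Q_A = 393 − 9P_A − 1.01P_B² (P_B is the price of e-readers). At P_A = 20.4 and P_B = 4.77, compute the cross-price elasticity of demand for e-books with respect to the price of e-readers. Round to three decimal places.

-0.247

At P_A = 20.4 and P_B = 4.77: Q_A = 186.420.
∂Q_A/∂P_B = -2.02P_B = -2.02(4.77) = -9.6354.
ε = (∂Q_A/∂P_B)(P_B/Q_A) = -9.6354 × (4.77/186.420) ≈ -0.247.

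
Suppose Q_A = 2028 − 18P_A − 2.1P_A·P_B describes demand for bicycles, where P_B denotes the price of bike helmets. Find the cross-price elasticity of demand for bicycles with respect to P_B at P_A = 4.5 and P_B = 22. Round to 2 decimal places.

-0.12

At P_A = 4.5 and P_B = 22: Q_A = 1739.1.
∂Q_A/∂P_B = -2.1P_A = -2.1(4.5) = -9.4500.
ε = (∂Q_A/∂P_B)(P_B/Q_A) = -9.4500 × (22/1739.1) ≈ -0.12.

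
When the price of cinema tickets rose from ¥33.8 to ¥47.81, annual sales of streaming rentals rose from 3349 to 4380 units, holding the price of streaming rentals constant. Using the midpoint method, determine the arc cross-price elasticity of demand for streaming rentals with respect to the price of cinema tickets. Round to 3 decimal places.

ΔQ_A = 4380 − 3349 = 1031; ΔP_B = 47.81 − 33.8 = 14.01.
Midpoints: Q̄_A = 3864.5, P̄_B = 40.80.
ε = (ΔQ_A/Q̄_A)/(ΔP_B/P̄_B) = (1031/3864.5)/(14.01/40.80) ≈ 0.777.

0.777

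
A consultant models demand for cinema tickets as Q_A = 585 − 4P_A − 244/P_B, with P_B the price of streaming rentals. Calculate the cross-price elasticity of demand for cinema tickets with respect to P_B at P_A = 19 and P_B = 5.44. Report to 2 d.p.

0.10

At P_A = 19 and P_B = 5.44: Q_A = 464.147.
∂Q_A/∂P_B = 244/P_B² = 8.2450.
ε = (∂Q_A/∂P_B)(P_B/Q_A) = 8.2450 × (5.44/464.147) ≈ 0.10.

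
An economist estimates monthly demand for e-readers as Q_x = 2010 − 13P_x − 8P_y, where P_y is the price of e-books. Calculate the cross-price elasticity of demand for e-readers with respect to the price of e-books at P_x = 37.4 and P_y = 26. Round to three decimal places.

-0.158

At P_x = 37.4 and P_y = 26: Q_x = 1315.8.
∂Q_x/∂P_y = -8.
ε = (∂Q_x/∂P_y)(P_y/Q_x) = -8 × (26/1315.8) ≈ -0.158.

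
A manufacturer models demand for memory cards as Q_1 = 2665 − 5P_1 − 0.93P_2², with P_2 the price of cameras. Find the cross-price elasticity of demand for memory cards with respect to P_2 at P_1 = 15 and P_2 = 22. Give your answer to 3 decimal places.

-0.421

At P_1 = 15 and P_2 = 22: Q_1 = 2139.88.
∂Q_1/∂P_2 = -1.86P_2 = -1.86(22) = -40.9200.
ε = (∂Q_1/∂P_2)(P_2/Q_1) = -40.9200 × (22/2139.88) ≈ -0.421.
ε < 0: complements.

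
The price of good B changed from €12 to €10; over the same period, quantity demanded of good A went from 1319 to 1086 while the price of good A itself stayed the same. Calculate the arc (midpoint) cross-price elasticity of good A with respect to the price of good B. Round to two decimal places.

1.07

ΔQ_A = 1086 − 1319 = -233; ΔP_B = 10 − 12 = -2.
Midpoints: Q̄_A = 1202.5, P̄_B = 11.00.
ε = (ΔQ_A/Q̄_A)/(ΔP_B/P̄_B) = (-233/1202.5)/(-2/11.00) ≈ 1.07.
ε > 0: good A and good B are substitutes.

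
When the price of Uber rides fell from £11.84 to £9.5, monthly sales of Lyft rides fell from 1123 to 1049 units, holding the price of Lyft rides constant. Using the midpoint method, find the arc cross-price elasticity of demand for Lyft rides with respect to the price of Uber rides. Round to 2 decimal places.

ΔQ_A = 1049 − 1123 = -74; ΔP_B = 9.5 − 11.84 = -2.34.
Midpoints: Q̄_A = 1086.0, P̄_B = 10.67.
ε = (ΔQ_A/Q̄_A)/(ΔP_B/P̄_B) = (-74/1086.0)/(-2.34/10.67) ≈ 0.31.
ε > 0: Lyft rides and Uber rides are substitutes.

0.31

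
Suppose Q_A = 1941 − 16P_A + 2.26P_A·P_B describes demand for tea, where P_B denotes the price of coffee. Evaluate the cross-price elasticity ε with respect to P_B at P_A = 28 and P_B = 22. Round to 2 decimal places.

0.48

At P_A = 28 and P_B = 22: Q_A = 2885.16.
∂Q_A/∂P_B = 2.26P_A = 2.26(28) = 63.2800.
ε = (∂Q_A/∂P_B)(P_B/Q_A) = 63.2800 × (22/2885.16) ≈ 0.48.
ε > 0: substitutes.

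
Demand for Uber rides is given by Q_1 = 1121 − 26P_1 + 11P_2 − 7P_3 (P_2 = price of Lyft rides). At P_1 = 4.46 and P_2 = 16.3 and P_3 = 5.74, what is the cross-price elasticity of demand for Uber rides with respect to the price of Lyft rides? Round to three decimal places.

At P_1 = 4.46 and P_2 = 16.3 and P_3 = 5.74: Q_1 = 1144.16.
∂Q_1/∂P_2 = 11.
ε = (∂Q_1/∂P_2)(P_2/Q_1) = 11 × (16.3/1144.16) ≈ 0.157.

0.157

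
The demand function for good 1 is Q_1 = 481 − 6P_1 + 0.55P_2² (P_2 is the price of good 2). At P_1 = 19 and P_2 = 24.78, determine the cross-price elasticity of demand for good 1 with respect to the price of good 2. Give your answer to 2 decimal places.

At P_1 = 19 and P_2 = 24.78: Q_1 = 704.727.
∂Q_1/∂P_2 = 1.1P_2 = 1.1(24.78) = 27.2580.
ε = (∂Q_1/∂P_2)(P_2/Q_1) = 27.2580 × (24.78/704.727) ≈ 0.96.
ε > 0: substitutes.

0.96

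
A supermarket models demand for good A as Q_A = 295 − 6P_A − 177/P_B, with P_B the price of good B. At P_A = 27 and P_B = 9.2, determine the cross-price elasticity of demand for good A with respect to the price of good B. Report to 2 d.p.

At P_A = 27 and P_B = 9.2: Q_A = 113.761.
∂Q_A/∂P_B = 177/P_B² = 2.0912.
ε = (∂Q_A/∂P_B)(P_B/Q_A) = 2.0912 × (9.2/113.761) ≈ 0.17.

0.17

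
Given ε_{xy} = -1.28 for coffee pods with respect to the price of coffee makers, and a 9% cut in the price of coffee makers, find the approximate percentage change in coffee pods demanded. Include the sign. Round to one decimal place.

11.5%

%ΔQ ≈ ε × %ΔP of coffee makers = -1.28 × (-9%) = 11.5%.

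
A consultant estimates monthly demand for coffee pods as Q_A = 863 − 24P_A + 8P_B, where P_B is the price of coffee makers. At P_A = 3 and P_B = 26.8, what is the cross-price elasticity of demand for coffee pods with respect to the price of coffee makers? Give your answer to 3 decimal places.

At P_A = 3 and P_B = 26.8: Q_A = 1005.4.
∂Q_A/∂P_B = 8.
ε = (∂Q_A/∂P_B)(P_B/Q_A) = 8 × (26.8/1005.4) ≈ 0.213.
Since ε > 0, coffee pods and coffee makers are substitutes.

0.213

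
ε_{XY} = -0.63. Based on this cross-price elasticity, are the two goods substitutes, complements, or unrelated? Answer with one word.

ε = -0.63 < 0, so a higher price of good Y lowers demand for good X: complements.

complements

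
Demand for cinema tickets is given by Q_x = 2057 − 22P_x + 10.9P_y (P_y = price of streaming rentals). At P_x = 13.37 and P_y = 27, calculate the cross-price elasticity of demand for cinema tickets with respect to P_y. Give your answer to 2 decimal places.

At P_x = 13.37 and P_y = 27: Q_x = 2057.16.
∂Q_x/∂P_y = 10.9.
ε = (∂Q_x/∂P_y)(P_y/Q_x) = 10.9 × (27/2057.16) ≈ 0.14.

0.14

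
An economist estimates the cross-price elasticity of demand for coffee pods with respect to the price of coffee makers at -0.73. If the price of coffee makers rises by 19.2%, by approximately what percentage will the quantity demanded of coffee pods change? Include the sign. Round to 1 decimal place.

-14.0%

%ΔQ ≈ ε × %ΔP of coffee makers = -0.73 × (19.2%) = -14.0%.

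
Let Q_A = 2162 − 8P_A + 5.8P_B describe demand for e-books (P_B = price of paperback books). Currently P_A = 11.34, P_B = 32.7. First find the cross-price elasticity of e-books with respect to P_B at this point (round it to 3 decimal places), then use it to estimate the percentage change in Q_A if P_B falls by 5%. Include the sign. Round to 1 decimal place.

-0.4%

At P_A = 11.34, P_B = 32.7: Q_A = 2260.94.
∂Q_A/∂P_B = 5.8.
ε = (∂Q_A/∂P_B)(P_B/Q_A) = 5.8000 × 32.7/2260.94 ≈ 0.084.
%ΔQ_A ≈ ε × %ΔP_B = 0.084 × (-5%) = -0.4%.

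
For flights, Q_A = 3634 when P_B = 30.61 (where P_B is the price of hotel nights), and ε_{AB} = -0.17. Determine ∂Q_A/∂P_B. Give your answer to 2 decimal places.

-20.18

ε = (∂Q_A/∂P_B)·(P_B/Q_A) ⇒ ∂Q_A/∂P_B = ε·Q_A/P_B = -0.17 × 3634/30.61 ≈ -20.18.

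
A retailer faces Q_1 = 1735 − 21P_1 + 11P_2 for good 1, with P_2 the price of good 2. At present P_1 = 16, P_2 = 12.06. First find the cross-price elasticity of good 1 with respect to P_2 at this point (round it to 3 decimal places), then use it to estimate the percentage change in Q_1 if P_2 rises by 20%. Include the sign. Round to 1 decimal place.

At P_1 = 16, P_2 = 12.06: Q_1 = 1531.66.
∂Q_1/∂P_2 = 11.
ε = (∂Q_1/∂P_2)(P_2/Q_1) = 11.0000 × 12.06/1531.66 ≈ 0.087.
%ΔQ_1 ≈ ε × %ΔP_2 = 0.087 × (20%) = 1.7%.

1.7%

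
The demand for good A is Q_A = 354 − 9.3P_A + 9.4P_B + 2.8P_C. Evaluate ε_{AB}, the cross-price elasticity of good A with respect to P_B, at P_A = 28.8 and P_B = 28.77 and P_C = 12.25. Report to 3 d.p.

0.692

At P_A = 28.8 and P_B = 28.77 and P_C = 12.25: Q_A = 390.898.
∂Q_A/∂P_B = 9.4.
ε = (∂Q_A/∂P_B)(P_B/Q_A) = 9.4 × (28.77/390.898) ≈ 0.692.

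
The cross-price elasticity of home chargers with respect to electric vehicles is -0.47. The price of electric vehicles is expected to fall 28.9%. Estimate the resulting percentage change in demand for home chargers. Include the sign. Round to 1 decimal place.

13.6%

%ΔQ ≈ ε × %ΔP of electric vehicles = -0.47 × (-28.9%) = 13.6%.
Demand for home chargers rises by about 13.6%.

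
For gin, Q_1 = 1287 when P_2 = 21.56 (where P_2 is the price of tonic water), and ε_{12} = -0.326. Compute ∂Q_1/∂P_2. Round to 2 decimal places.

-19.46

ε = (∂Q_1/∂P_2)·(P_2/Q_1) ⇒ ∂Q_1/∂P_2 = ε·Q_1/P_2 = -0.326 × 1287/21.56 ≈ -19.46.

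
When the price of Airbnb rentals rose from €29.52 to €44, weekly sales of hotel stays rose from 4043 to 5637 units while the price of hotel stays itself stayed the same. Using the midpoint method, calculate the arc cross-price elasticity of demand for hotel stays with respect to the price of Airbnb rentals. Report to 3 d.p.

ΔQ_A = 5637 − 4043 = 1594; ΔP_B = 44 − 29.52 = 14.48.
Midpoints: Q̄_A = 4840.0, P̄_B = 36.76.
ε = (ΔQ_A/Q̄_A)/(ΔP_B/P̄_B) = (1594/4840.0)/(14.48/36.76) ≈ 0.836.

0.836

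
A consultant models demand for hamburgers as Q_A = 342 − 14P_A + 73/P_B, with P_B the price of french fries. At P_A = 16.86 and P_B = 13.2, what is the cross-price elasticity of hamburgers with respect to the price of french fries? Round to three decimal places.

At P_A = 16.86 and P_B = 13.2: Q_A = 111.490.
∂Q_A/∂P_B = −73/P_B² = -0.4190.
ε = (∂Q_A/∂P_B)(P_B/Q_A) = -0.4190 × (13.2/111.490) ≈ -0.050.

-0.050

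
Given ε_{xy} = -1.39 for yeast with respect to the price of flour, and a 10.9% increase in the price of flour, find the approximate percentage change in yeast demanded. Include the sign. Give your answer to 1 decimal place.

-15.2%

%ΔQ ≈ ε × %ΔP of flour = -1.39 × (10.9%) = -15.2%.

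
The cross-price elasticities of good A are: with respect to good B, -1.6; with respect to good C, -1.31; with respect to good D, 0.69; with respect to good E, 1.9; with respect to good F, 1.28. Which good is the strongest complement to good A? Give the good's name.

good B

Complements have ε < 0. The most negative value is -1.6 (good B).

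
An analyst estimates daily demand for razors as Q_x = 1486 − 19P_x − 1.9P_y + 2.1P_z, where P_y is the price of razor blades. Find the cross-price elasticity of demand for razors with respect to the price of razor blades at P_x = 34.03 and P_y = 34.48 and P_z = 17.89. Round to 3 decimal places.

-0.081

At P_x = 34.03 and P_y = 34.48 and P_z = 17.89: Q_x = 811.487.
∂Q_x/∂P_y = -1.9.
ε = (∂Q_x/∂P_y)(P_y/Q_x) = -1.9 × (34.48/811.487) ≈ -0.081.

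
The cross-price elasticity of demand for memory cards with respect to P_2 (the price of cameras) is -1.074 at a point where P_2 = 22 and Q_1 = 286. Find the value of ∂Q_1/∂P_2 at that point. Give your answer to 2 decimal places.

-13.96

ε = (∂Q_1/∂P_2)·(P_2/Q_1) ⇒ ∂Q_1/∂P_2 = ε·Q_1/P_2 = -1.074 × 286/22 ≈ -13.96.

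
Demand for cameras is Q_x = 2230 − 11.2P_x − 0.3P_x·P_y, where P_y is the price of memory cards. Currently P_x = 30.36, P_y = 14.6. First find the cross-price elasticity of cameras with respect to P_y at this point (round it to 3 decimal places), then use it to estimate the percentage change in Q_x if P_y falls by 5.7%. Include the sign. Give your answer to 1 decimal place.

0.4%

At P_x = 30.36, P_y = 14.6: Q_x = 1756.991.
∂Q_x/∂P_y = -0.3P_x = -9.1080.
ε = (∂Q_x/∂P_y)(P_y/Q_x) = -9.1080 × 14.6/1756.991 ≈ -0.076.
%ΔQ_x ≈ ε × %ΔP_y = -0.076 × (-5.7%) = 0.4%.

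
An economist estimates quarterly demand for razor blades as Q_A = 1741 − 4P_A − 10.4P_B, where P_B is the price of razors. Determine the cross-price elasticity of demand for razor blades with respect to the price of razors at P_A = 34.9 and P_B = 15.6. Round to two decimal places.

At P_A = 34.9 and P_B = 15.6: Q_A = 1439.16.
∂Q_A/∂P_B = -10.4.
ε = (∂Q_A/∂P_B)(P_B/Q_A) = -10.4 × (15.6/1439.16) ≈ -0.11.
Since ε < 0, razor blades and razors are complements.

-0.11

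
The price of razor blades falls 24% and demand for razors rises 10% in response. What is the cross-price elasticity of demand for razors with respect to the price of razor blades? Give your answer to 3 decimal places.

-0.417

ε = (%ΔQ of razors) / (%ΔP of razor blades) = (10%) / (-24%) ≈ -0.417.
Negative cross-price elasticity: complements.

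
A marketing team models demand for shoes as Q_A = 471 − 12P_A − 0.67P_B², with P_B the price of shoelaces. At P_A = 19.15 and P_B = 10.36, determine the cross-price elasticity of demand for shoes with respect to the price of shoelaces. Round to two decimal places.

At P_A = 19.15 and P_B = 10.36: Q_A = 169.289.
∂Q_A/∂P_B = -1.34P_B = -1.34(10.36) = -13.8824.
ε = (∂Q_A/∂P_B)(P_B/Q_A) = -13.8824 × (10.36/169.289) ≈ -0.85.
ε < 0: complements.

-0.85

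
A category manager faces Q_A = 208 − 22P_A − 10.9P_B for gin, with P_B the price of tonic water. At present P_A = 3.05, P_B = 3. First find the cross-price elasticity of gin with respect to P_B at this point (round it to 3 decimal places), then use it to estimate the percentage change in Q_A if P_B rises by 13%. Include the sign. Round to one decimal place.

-3.9%

At P_A = 3.05, P_B = 3: Q_A = 108.2.
∂Q_A/∂P_B = -10.9.
ε = (∂Q_A/∂P_B)(P_B/Q_A) = -10.9000 × 3/108.2 ≈ -0.302.
%ΔQ_A ≈ ε × %ΔP_B = -0.302 × (13%) = -3.9%.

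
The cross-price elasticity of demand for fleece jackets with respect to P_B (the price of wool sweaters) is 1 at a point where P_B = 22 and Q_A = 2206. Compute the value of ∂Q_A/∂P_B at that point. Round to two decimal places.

100.27

ε = (∂Q_A/∂P_B)·(P_B/Q_A) ⇒ ∂Q_A/∂P_B = ε·Q_A/P_B = 1 × 2206/22 ≈ 100.27.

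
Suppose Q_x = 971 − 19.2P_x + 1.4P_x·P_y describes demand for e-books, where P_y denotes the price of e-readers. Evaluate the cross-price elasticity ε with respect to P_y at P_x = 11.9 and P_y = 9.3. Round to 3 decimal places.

0.173

At P_x = 11.9 and P_y = 9.3: Q_x = 897.458.
∂Q_x/∂P_y = 1.4P_x = 1.4(11.9) = 16.6600.
ε = (∂Q_x/∂P_y)(P_y/Q_x) = 16.6600 × (9.3/897.458) ≈ 0.173.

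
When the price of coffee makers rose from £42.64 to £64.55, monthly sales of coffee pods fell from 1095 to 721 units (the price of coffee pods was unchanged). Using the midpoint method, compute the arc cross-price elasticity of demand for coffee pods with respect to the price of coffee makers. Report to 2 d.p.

ΔQ_A = 721 − 1095 = -374; ΔP_B = 64.55 − 42.64 = 21.91.
Midpoints: Q̄_A = 908.0, P̄_B = 53.59.
ε = (ΔQ_A/Q̄_A)/(ΔP_B/P̄_B) = (-374/908.0)/(21.91/53.59) ≈ -1.01.
ε < 0: coffee pods and coffee makers are complements.

-1.01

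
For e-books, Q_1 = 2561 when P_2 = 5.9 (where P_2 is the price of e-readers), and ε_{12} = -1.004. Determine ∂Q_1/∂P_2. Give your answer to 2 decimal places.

ε = (∂Q_1/∂P_2)·(P_2/Q_1) ⇒ ∂Q_1/∂P_2 = ε·Q_1/P_2 = -1.004 × 2561/5.9 ≈ -435.80.

-435.80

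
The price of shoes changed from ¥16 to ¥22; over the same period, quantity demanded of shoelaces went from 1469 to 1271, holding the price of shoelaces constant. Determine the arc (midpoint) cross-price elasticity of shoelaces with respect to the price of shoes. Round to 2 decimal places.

ΔQ_A = 1271 − 1469 = -198; ΔP_B = 22 − 16 = 6.
Midpoints: Q̄_A = 1370.0, P̄_B = 19.00.
ε = (ΔQ_A/Q̄_A)/(ΔP_B/P̄_B) = (-198/1370.0)/(6/19.00) ≈ -0.46.
ε < 0: shoelaces and shoes are complements.

-0.46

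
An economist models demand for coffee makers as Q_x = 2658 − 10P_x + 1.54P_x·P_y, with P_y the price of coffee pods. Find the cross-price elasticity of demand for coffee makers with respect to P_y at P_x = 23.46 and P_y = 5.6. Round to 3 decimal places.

At P_x = 23.46 and P_y = 5.6: Q_x = 2625.719.
∂Q_x/∂P_y = 1.54P_x = 1.54(23.46) = 36.1284.
ε = (∂Q_x/∂P_y)(P_y/Q_x) = 36.1284 × (5.6/2625.719) ≈ 0.077.

0.077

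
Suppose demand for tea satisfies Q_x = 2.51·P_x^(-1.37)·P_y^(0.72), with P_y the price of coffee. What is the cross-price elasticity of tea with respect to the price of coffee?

0.72

In a log-linear (constant-elasticity) demand function, the coefficient on the exponent of P_y is the cross-price elasticity.
ε = 0.72. Positive, so tea and coffee are substitutes.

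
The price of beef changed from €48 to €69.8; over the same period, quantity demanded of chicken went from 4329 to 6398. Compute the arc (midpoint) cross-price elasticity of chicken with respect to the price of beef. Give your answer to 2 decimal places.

ΔQ_A = 6398 − 4329 = 2069; ΔP_B = 69.8 − 48 = 21.8.
Midpoints: Q̄_A = 5363.5, P̄_B = 58.90.
ε = (ΔQ_A/Q̄_A)/(ΔP_B/P̄_B) = (2069/5363.5)/(21.8/58.90) ≈ 1.04.
ε > 0: chicken and beef are substitutes.

1.04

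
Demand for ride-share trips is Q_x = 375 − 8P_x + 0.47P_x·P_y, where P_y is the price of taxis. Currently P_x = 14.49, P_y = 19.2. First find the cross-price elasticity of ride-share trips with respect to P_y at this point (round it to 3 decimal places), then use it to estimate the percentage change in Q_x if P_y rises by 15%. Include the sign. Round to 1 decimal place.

At P_x = 14.49, P_y = 19.2: Q_x = 389.838.
∂Q_x/∂P_y = 0.47P_x = 6.8103.
ε = (∂Q_x/∂P_y)(P_y/Q_x) = 6.8103 × 19.2/389.838 ≈ 0.335.
%ΔQ_x ≈ ε × %ΔP_y = 0.335 × (15%) = 5.0%.

5.0%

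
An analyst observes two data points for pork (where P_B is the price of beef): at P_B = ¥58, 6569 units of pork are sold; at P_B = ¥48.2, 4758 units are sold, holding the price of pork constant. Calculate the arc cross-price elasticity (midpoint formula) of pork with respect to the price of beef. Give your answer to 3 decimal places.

ΔQ_A = 4758 − 6569 = -1811; ΔP_B = 48.2 − 58 = -9.8.
Midpoints: Q̄_A = 5663.5, P̄_B = 53.10.
ε = (ΔQ_A/Q̄_A)/(ΔP_B/P̄_B) = (-1811/5663.5)/(-9.8/53.10) ≈ 1.733.
ε > 0: pork and beef are substitutes.

1.733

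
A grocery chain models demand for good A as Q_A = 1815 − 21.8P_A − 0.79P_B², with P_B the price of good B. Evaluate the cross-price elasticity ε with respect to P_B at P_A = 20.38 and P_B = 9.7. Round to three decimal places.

At P_A = 20.38 and P_B = 9.7: Q_A = 1296.385.
∂Q_A/∂P_B = -1.58P_B = -1.58(9.7) = -15.3260.
ε = (∂Q_A/∂P_B)(P_B/Q_A) = -15.3260 × (9.7/1296.385) ≈ -0.115.

-0.115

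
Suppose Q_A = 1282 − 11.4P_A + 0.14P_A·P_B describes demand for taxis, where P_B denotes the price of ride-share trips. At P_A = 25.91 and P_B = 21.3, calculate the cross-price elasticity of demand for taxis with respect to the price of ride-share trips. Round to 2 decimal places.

At P_A = 25.91 and P_B = 21.3: Q_A = 1063.890.
∂Q_A/∂P_B = 0.14P_A = 0.14(25.91) = 3.6274.
ε = (∂Q_A/∂P_B)(P_B/Q_A) = 3.6274 × (21.3/1063.890) ≈ 0.07.
ε > 0: substitutes.

0.07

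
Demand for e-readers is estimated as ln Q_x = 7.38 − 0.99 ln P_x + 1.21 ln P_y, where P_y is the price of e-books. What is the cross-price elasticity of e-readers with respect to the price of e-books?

1.21

In a log-linear (constant-elasticity) demand function, the coefficient on ln P_y is the cross-price elasticity.
ε = 1.21. Positive, so e-readers and e-books are substitutes.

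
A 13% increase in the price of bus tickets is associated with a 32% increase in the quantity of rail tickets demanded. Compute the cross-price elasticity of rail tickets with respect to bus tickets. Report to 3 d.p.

ε = (%ΔQ of rail tickets) / (%ΔP of bus tickets) = (32%) / (13%) ≈ 2.462.
Positive cross-price elasticity: substitutes.

2.462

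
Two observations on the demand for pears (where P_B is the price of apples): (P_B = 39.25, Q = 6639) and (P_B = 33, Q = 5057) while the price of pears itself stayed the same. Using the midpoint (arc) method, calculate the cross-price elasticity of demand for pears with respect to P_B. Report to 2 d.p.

1.56

ΔQ_A = 5057 − 6639 = -1582; ΔP_B = 33 − 39.25 = -6.25.
Midpoints: Q̄_A = 5848.0, P̄_B = 36.12.
ε = (ΔQ_A/Q̄_A)/(ΔP_B/P̄_B) = (-1582/5848.0)/(-6.25/36.12) ≈ 1.56.
ε > 0: pears and apples are substitutes.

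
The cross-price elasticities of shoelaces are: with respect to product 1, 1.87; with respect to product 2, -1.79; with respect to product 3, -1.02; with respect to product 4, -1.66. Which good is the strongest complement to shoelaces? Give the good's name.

Complements have ε < 0. The most negative value is -1.79 (product 2).

product 2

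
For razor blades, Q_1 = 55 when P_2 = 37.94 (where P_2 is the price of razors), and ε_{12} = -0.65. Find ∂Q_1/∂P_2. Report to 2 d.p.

-0.94

ε = (∂Q_1/∂P_2)·(P_2/Q_1) ⇒ ∂Q_1/∂P_2 = ε·Q_1/P_2 = -0.65 × 55/37.94 ≈ -0.94.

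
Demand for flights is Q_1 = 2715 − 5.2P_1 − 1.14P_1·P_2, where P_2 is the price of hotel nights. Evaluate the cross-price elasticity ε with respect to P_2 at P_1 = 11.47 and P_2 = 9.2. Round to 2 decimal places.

At P_1 = 11.47 and P_2 = 9.2: Q_1 = 2535.059.
∂Q_1/∂P_2 = -1.14P_1 = -1.14(11.47) = -13.0758.
ε = (∂Q_1/∂P_2)(P_2/Q_1) = -13.0758 × (9.2/2535.059) ≈ -0.05.
ε < 0: complements.

-0.05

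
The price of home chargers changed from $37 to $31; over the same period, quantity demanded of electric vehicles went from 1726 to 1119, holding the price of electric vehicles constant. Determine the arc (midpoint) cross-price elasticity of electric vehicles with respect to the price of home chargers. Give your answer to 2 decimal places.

ΔQ_A = 1119 − 1726 = -607; ΔP_B = 31 − 37 = -6.
Midpoints: Q̄_A = 1422.5, P̄_B = 34.00.
ε = (ΔQ_A/Q̄_A)/(ΔP_B/P̄_B) = (-607/1422.5)/(-6/34.00) ≈ 2.42.

2.42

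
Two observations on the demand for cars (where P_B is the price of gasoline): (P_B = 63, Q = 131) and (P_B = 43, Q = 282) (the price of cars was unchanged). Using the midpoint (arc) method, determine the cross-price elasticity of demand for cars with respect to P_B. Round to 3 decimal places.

-1.938

ΔQ_A = 282 − 131 = 151; ΔP_B = 43 − 63 = -20.
Midpoints: Q̄_A = 206.5, P̄_B = 53.00.
ε = (ΔQ_A/Q̄_A)/(ΔP_B/P̄_B) = (151/206.5)/(-20/53.00) ≈ -1.938.
ε < 0: cars and gasoline are complements.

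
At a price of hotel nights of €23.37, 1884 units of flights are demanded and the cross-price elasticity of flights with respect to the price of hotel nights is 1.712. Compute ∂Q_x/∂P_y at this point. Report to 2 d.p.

ε = (∂Q_x/∂P_y)·(P_y/Q_x) ⇒ ∂Q_x/∂P_y = ε·Q_x/P_y = 1.712 × 1884/23.37 ≈ 138.01.

138.01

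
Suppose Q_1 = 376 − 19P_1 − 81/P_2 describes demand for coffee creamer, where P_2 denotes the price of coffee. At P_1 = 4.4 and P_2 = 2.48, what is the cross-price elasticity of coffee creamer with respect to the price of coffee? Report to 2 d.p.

0.13

At P_1 = 4.4 and P_2 = 2.48: Q_1 = 259.739.
∂Q_1/∂P_2 = 81/P_2² = 13.1699.
ε = (∂Q_1/∂P_2)(P_2/Q_1) = 13.1699 × (2.48/259.739) ≈ 0.13.
ε > 0: substitutes.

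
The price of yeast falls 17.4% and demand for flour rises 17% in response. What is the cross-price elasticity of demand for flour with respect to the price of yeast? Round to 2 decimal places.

ε = (%ΔQ of flour) / (%ΔP of yeast) = (17%) / (-17.4%) ≈ -0.98.
Negative cross-price elasticity: complements.

-0.98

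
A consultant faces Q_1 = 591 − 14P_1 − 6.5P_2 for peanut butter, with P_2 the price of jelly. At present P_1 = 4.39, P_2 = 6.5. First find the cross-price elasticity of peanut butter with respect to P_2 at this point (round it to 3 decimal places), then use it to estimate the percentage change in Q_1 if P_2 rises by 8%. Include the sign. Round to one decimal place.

-0.7%

At P_1 = 4.39, P_2 = 6.5: Q_1 = 487.29.
∂Q_1/∂P_2 = -6.5.
ε = (∂Q_1/∂P_2)(P_2/Q_1) = -6.5000 × 6.5/487.29 ≈ -0.087.
%ΔQ_1 ≈ ε × %ΔP_2 = -0.087 × (8%) = -0.7%.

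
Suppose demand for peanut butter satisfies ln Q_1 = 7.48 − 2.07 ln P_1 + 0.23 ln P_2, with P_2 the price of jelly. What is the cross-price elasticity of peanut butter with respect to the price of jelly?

In a log-linear (constant-elasticity) demand function, the coefficient on ln P_2 is the cross-price elasticity.
ε = 0.23. Positive, so peanut butter and jelly are substitutes.

0.23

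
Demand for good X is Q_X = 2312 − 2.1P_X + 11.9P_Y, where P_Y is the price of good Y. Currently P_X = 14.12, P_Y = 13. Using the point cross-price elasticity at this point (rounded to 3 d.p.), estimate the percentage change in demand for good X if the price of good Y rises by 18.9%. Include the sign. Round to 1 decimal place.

At P_X = 14.12, P_Y = 13: Q_X = 2437.048.
∂Q_X/∂P_Y = 11.9.
ε = (∂Q_X/∂P_Y)(P_Y/Q_X) = 11.9000 × 13/2437.048 ≈ 0.063.
%ΔQ_X ≈ ε × %ΔP_Y = 0.063 × (18.9%) = 1.2%.

1.2%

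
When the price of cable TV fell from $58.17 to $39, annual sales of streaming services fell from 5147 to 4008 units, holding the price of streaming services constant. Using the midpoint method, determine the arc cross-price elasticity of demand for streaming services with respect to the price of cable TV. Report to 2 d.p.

ΔQ_A = 4008 − 5147 = -1139; ΔP_B = 39 − 58.17 = -19.17.
Midpoints: Q̄_A = 4577.5, P̄_B = 48.59.
ε = (ΔQ_A/Q̄_A)/(ΔP_B/P̄_B) = (-1139/4577.5)/(-19.17/48.59) ≈ 0.63.
ε > 0: streaming services and cable TV are substitutes.

0.63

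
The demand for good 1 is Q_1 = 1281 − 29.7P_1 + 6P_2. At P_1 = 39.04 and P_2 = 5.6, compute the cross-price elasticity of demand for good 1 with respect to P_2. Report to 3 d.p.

At P_1 = 39.04 and P_2 = 5.6: Q_1 = 155.112.
∂Q_1/∂P_2 = 6.
ε = (∂Q_1/∂P_2)(P_2/Q_1) = 6 × (5.6/155.112) ≈ 0.217.
Since ε > 0, good 1 and good 2 are substitutes.

0.217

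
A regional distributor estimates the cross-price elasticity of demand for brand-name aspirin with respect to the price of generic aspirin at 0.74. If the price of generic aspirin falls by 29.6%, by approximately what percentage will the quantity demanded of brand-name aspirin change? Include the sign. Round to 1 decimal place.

%ΔQ ≈ ε × %ΔP of generic aspirin = 0.74 × (-29.6%) = -21.9%.

-21.9%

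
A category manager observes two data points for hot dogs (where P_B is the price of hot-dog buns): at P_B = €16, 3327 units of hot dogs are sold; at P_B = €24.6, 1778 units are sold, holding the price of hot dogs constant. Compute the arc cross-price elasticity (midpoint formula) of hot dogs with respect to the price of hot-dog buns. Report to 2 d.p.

ΔQ_A = 1778 − 3327 = -1549; ΔP_B = 24.6 − 16 = 8.6.
Midpoints: Q̄_A = 2552.5, P̄_B = 20.30.
ε = (ΔQ_A/Q̄_A)/(ΔP_B/P̄_B) = (-1549/2552.5)/(8.6/20.30) ≈ -1.43.
ε < 0: hot dogs and hot-dog buns are complements.

-1.43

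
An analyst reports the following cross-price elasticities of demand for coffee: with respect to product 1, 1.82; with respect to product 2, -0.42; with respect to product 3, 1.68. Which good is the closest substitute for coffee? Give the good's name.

Substitutes have ε > 0. Among the positive values, 1.82 (product 1) is largest.

product 1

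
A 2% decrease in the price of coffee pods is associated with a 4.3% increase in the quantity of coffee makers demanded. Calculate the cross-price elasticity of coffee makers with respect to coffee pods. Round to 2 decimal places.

-2.15

ε = (%ΔQ of coffee makers) / (%ΔP of coffee pods) = (4.3%) / (-2%) ≈ -2.15.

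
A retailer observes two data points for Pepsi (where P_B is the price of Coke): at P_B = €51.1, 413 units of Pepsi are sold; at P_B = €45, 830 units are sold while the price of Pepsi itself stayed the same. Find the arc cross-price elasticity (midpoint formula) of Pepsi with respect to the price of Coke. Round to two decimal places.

-5.29

ΔQ_A = 830 − 413 = 417; ΔP_B = 45 − 51.1 = -6.1.
Midpoints: Q̄_A = 621.5, P̄_B = 48.05.
ε = (ΔQ_A/Q̄_A)/(ΔP_B/P̄_B) = (417/621.5)/(-6.1/48.05) ≈ -5.29.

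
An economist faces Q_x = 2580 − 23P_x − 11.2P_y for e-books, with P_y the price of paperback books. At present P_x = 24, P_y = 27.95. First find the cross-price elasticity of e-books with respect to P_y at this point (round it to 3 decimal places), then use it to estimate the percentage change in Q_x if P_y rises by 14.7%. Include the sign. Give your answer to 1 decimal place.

At P_x = 24, P_y = 27.95: Q_x = 1714.96.
∂Q_x/∂P_y = -11.2.
ε = (∂Q_x/∂P_y)(P_y/Q_x) = -11.2000 × 27.95/1714.96 ≈ -0.183.
%ΔQ_x ≈ ε × %ΔP_y = -0.183 × (14.7%) = -2.7%.

-2.7%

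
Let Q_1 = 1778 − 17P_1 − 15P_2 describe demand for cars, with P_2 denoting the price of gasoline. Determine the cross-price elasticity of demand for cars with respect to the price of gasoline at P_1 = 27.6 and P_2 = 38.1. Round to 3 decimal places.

At P_1 = 27.6 and P_2 = 38.1: Q_1 = 737.3.
∂Q_1/∂P_2 = -15.
ε = (∂Q_1/∂P_2)(P_2/Q_1) = -15 × (38.1/737.3) ≈ -0.775.
Since ε < 0, cars and gasoline are complements.

-0.775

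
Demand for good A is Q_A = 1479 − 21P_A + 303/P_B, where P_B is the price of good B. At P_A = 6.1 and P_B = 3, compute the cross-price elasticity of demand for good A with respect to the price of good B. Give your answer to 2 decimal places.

-0.07

At P_A = 6.1 and P_B = 3: Q_A = 1451.9.
∂Q_A/∂P_B = −303/P_B² = -33.6667.
ε = (∂Q_A/∂P_B)(P_B/Q_A) = -33.6667 × (3/1451.9) ≈ -0.07.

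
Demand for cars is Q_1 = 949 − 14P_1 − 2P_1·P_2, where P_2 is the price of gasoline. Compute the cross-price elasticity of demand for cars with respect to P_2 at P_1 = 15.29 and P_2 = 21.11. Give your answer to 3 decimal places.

-7.221

At P_1 = 15.29 and P_2 = 21.11: Q_1 = 89.396.
∂Q_1/∂P_2 = -2P_1 = -2(15.29) = -30.5800.
ε = (∂Q_1/∂P_2)(P_2/Q_1) = -30.5800 × (21.11/89.396) ≈ -7.221.
ε < 0: complements.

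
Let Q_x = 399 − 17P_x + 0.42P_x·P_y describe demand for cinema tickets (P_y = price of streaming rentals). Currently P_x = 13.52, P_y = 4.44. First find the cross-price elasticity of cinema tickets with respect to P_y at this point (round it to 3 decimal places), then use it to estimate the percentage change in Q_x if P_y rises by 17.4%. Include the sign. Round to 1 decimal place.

2.3%

At P_x = 13.52, P_y = 4.44: Q_x = 194.372.
∂Q_x/∂P_y = 0.42P_x = 5.6784.
ε = (∂Q_x/∂P_y)(P_y/Q_x) = 5.6784 × 4.44/194.372 ≈ 0.130.
%ΔQ_x ≈ ε × %ΔP_y = 0.130 × (17.4%) = 2.3%.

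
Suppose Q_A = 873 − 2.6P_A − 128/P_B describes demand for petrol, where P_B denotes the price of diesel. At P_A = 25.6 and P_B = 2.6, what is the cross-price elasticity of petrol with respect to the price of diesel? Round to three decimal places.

At P_A = 25.6 and P_B = 2.6: Q_A = 757.209.
∂Q_A/∂P_B = 128/P_B² = 18.9349.
ε = (∂Q_A/∂P_B)(P_B/Q_A) = 18.9349 × (2.6/757.209) ≈ 0.065.
ε > 0: substitutes.

0.065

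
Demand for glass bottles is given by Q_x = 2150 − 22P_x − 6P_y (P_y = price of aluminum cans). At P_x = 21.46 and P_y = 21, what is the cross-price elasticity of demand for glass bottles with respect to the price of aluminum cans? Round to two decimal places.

-0.08

At P_x = 21.46 and P_y = 21: Q_x = 1551.88.
∂Q_x/∂P_y = -6.
ε = (∂Q_x/∂P_y)(P_y/Q_x) = -6 × (21/1551.88) ≈ -0.08.
Since ε < 0, glass bottles and aluminum cans are complements.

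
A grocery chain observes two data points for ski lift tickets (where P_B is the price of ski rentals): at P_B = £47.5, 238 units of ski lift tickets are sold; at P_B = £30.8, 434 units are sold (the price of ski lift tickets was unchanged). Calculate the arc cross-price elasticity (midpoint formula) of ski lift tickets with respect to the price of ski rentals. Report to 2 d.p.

ΔQ_A = 434 − 238 = 196; ΔP_B = 30.8 − 47.5 = -16.7.
Midpoints: Q̄_A = 336.0, P̄_B = 39.15.
ε = (ΔQ_A/Q̄_A)/(ΔP_B/P̄_B) = (196/336.0)/(-16.7/39.15) ≈ -1.37.

-1.37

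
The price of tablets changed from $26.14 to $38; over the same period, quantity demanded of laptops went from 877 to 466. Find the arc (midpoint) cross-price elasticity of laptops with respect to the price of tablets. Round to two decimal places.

-1.66

ΔQ_A = 466 − 877 = -411; ΔP_B = 38 − 26.14 = 11.86.
Midpoints: Q̄_A = 671.5, P̄_B = 32.07.
ε = (ΔQ_A/Q̄_A)/(ΔP_B/P̄_B) = (-411/671.5)/(11.86/32.07) ≈ -1.66.
ε < 0: laptops and tablets are complements.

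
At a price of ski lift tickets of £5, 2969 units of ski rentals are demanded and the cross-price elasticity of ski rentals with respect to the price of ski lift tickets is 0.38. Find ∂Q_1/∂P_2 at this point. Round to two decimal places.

225.64

ε = (∂Q_1/∂P_2)·(P_2/Q_1) ⇒ ∂Q_1/∂P_2 = ε·Q_1/P_2 = 0.38 × 2969/5 ≈ 225.64.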